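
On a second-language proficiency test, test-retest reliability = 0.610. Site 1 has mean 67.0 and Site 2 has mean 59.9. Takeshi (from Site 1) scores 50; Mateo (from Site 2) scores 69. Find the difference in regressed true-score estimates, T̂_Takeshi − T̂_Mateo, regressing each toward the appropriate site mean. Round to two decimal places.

T̂_Takeshi = 0.610(50) + 0.390(67.0) = 56.6300
T̂_Mateo = 0.610(69) + 0.390(59.9) = 65.4510
Difference = 56.6300 − 65.4510 = -8.8210

-8.82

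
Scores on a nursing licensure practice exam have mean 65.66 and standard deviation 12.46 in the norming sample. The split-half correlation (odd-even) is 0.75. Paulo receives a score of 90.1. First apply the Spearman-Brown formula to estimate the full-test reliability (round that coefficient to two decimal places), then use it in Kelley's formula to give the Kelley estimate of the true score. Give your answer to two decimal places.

Spearman-Brown: ρ = 2r/(1 + r) = 2(0.75)/(1 + 0.75) = 1.500/1.75 = 0.8571 → 0.86
T̂ = ρX + (1 − ρ)μ
  = 0.86 × 90.1 + 0.14 × 65.66
  = 77.486 + 9.1924
  = 86.678
  ≈ 86.68

86.68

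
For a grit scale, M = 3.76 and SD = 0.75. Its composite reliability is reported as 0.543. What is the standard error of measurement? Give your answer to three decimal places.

SEM = SD · √(1 − ρ) = 0.75 × √0.457 = 0.75 × 0.6760 = 0.5070

0.507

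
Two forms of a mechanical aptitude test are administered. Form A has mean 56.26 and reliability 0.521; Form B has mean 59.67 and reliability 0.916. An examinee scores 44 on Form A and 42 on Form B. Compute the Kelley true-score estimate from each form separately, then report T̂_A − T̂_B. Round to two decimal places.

T̂_A = 0.521(44) + 0.479(56.26) = 49.8725
T̂_B = 0.916(42) + 0.084(59.67) = 43.4843
T̂_A − T̂_B = 6.3883

6.39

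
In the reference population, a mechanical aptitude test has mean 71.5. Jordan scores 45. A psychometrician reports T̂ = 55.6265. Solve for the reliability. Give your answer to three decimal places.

T̂ = ρX + (1 − ρ)μ  ⇒  T̂ − μ = ρ(X − μ)
ρ = (T̂ − μ)/(X − μ) = (55.6265 − 71.5) / (45 − 71.5) = -15.8735 / -26.5 = 0.59900

0.599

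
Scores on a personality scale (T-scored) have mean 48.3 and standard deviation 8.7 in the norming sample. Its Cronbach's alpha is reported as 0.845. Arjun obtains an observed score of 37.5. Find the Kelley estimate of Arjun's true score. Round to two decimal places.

T̂ = ρX + (1 − ρ)μ
  = 0.845 × 37.5 + 0.155 × 48.3
  = 31.6875 + 7.4865
  = 39.174
  ≈ 39.17

39.17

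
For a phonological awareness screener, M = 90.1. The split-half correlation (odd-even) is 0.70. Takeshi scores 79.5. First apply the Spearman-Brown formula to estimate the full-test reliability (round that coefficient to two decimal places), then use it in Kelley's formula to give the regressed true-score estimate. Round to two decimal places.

Spearman-Brown: ρ = 2r/(1 + r) = 2(0.70)/(1 + 0.70) = 1.400/1.70 = 0.8235 → 0.82
Weight the observed score by reliability and the mean by (1 − reliability): T̂ = 0.82·79.5 + 0.18·90.1 = 65.190 + 16.218 = 81.408.

81.41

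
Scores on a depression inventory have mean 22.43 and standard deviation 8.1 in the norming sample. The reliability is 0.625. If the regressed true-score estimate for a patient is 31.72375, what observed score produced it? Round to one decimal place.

37.3

T̂ = ρX + (1 − ρ)μ  ⇒  X = (T̂ − (1 − ρ)μ) / ρ
X = (31.72375 − 0.375 × 22.43) / 0.625 = (31.72375 − 8.41125) / 0.625 = 23.31250 / 0.625 = 37.300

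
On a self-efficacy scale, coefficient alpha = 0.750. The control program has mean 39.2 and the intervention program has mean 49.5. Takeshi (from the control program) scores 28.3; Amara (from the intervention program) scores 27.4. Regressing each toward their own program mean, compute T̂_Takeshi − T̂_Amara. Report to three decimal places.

T̂_Takeshi = 0.750(28.3) + 0.250(39.2) = 31.02500
T̂_Amara = 0.750(27.4) + 0.250(49.5) = 32.92500
Difference = 31.02500 − 32.92500 = -1.90000

-1.900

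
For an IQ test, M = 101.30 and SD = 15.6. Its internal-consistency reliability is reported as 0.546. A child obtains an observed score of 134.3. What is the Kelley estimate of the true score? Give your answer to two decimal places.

119.32

T̂ = ρX + (1 − ρ)μ
  = 0.546 × 134.3 + 0.454 × 101.30
  = 73.3278 + 45.99020
  = 119.318
  ≈ 119.32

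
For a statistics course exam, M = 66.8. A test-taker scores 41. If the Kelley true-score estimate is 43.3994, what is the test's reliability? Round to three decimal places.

0.907

T̂ = ρX + (1 − ρ)μ  ⇒  T̂ − μ = ρ(X − μ)
ρ = (T̂ − μ)/(X − μ) = (43.3994 − 66.8) / (41 − 66.8) = -23.4006 / -25.8 = 0.90700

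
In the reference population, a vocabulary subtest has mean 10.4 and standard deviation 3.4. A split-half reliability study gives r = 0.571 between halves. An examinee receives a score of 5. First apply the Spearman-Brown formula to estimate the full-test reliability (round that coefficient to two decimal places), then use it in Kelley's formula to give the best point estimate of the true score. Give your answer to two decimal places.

6.46

Spearman-Brown: ρ = 2r/(1 + r) = 2(0.571)/(1 + 0.571) = 1.1420/1.571 = 0.7269 → 0.73
T̂ = 0.73(5) + 0.27(10.4) = 3.65 + 2.808 = 6.458 → 6.46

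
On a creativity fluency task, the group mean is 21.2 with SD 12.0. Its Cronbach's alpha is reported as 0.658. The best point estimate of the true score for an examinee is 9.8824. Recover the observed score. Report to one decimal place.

4.0

T̂ = ρX + (1 − ρ)μ  ⇒  X = (T̂ − (1 − ρ)μ) / ρ
X = (9.8824 − 0.342 × 21.2) / 0.658 = (9.8824 − 7.2504) / 0.658 = 2.6320 / 0.658 = 4.000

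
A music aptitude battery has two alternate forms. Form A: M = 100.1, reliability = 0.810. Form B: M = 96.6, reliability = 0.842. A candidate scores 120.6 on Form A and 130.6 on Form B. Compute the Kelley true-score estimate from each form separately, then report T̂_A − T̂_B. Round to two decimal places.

-8.52

T̂_A = 0.810(120.6) + 0.190(100.1) = 116.7050
T̂_B = 0.842(130.6) + 0.158(96.6) = 125.2280
T̂_A − T̂_B = -8.5230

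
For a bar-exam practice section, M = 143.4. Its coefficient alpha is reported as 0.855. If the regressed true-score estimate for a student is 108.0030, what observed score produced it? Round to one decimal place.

102.0

T̂ = ρX + (1 − ρ)μ  ⇒  X = (T̂ − (1 − ρ)μ) / ρ
X = (108.0030 − 0.145 × 143.4) / 0.855 = (108.0030 − 20.7930) / 0.855 = 87.2100 / 0.855 = 102.000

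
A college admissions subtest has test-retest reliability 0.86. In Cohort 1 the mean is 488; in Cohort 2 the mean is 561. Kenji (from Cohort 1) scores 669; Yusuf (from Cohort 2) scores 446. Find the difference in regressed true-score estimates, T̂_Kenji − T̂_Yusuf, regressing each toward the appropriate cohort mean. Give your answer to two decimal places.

T̂_Kenji = 0.86(669) + 0.14(488) = 643.6600
T̂_Yusuf = 0.86(446) + 0.14(561) = 462.1000
Difference = 643.6600 − 462.1000 = 181.5600

181.56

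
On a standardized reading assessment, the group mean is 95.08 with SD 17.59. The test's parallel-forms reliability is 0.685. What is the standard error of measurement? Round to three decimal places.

SEM = SD · √(1 − ρ) = 17.59 × √0.315 = 17.59 × 0.5612 = 9.8724

9.872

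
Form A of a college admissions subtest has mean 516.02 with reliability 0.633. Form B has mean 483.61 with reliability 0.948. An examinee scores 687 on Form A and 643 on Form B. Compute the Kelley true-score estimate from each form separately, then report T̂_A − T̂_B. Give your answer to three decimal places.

T̂_A = 0.633(687) + 0.367(516.02) = 624.25034
T̂_B = 0.948(643) + 0.052(483.61) = 634.71172
T̂_A − T̂_B = -10.46138

-10.461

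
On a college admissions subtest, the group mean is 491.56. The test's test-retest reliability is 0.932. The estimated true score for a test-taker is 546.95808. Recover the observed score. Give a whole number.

T̂ = ρX + (1 − ρ)μ  ⇒  X = (T̂ − (1 − ρ)μ) / ρ
X = (546.95808 − 0.068 × 491.56) / 0.932 = (546.95808 − 33.42608) / 0.932 = 513.53200 / 0.932 = 551.00

551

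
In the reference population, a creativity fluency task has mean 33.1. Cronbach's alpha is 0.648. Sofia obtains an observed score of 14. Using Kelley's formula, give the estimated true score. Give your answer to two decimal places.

Weight the observed score by reliability and the mean by (1 − reliability): T̂ = 0.648·14 + 0.352·33.1 = 9.072 + 11.6512 = 20.723.

20.72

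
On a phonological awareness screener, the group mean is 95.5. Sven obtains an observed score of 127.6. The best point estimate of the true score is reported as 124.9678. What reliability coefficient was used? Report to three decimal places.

0.918

T̂ = ρX + (1 − ρ)μ  ⇒  T̂ − μ = ρ(X − μ)
ρ = (T̂ − μ)/(X − μ) = (124.9678 − 95.5) / (127.6 − 95.5) = 29.4678 / 32.1 = 0.91800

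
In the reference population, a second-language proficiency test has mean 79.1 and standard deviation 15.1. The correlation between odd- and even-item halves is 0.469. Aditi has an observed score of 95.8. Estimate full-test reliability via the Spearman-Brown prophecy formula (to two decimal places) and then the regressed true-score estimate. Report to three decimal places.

Spearman-Brown: ρ = 2r/(1 + r) = 2(0.469)/(1 + 0.469) = 0.9380/1.469 = 0.6385 → 0.64
Weight the observed score by reliability and the mean by (1 − reliability): T̂ = 0.64·95.8 + 0.36·79.1 = 61.312 + 28.476 = 89.7880.

89.788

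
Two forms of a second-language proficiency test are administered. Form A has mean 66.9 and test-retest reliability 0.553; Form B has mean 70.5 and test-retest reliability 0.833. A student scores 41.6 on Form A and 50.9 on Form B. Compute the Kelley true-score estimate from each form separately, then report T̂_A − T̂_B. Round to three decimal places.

-1.264

T̂_A = 0.553(41.6) + 0.447(66.9) = 52.90910
T̂_B = 0.833(50.9) + 0.167(70.5) = 54.17320
T̂_A − T̂_B = -1.26410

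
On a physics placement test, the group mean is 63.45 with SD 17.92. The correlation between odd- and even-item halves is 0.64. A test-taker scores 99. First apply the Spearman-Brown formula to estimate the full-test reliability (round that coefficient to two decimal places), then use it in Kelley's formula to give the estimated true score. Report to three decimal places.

Spearman-Brown: ρ = 2r/(1 + r) = 2(0.64)/(1 + 0.64) = 1.280/1.64 = 0.7805 → 0.78
T̂ = 0.78(99) + 0.22(63.45) = 77.22 + 13.9590 = 91.1790 → 91.179

91.179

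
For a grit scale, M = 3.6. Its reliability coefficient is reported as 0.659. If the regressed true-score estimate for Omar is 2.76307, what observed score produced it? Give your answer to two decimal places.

T̂ = ρX + (1 − ρ)μ  ⇒  X = (T̂ − (1 − ρ)μ) / ρ
X = (2.76307 − 0.341 × 3.6) / 0.659 = (2.76307 − 1.2276) / 0.659 = 1.53547 / 0.659 = 2.3300

2.33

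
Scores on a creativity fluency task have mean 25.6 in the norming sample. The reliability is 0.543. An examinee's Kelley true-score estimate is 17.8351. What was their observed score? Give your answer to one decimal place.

11.3

T̂ = ρX + (1 − ρ)μ  ⇒  X = (T̂ − (1 − ρ)μ) / ρ
X = (17.8351 − 0.457 × 25.6) / 0.543 = (17.8351 − 11.6992) / 0.543 = 6.1359 / 0.543 = 11.300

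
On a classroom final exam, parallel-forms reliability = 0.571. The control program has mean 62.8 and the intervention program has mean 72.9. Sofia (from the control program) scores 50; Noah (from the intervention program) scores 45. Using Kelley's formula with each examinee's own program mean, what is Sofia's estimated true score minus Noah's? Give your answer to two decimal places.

T̂_Sofia = 0.571(50) + 0.429(62.8) = 55.4912
T̂_Noah = 0.571(45) + 0.429(72.9) = 56.9691
Difference = 55.4912 − 56.9691 = -1.4779

-1.48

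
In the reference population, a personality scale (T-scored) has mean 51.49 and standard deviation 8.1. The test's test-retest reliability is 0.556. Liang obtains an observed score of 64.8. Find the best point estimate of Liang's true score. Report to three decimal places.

58.890

T̂ = 0.556(64.8) + 0.444(51.49) = 36.0288 + 22.86156 = 58.8904 → 58.890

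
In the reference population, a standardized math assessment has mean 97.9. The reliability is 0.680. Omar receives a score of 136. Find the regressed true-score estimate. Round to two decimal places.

T̂ = 0.680(136) + 0.320(97.9) = 92.480 + 31.3280 = 123.808 → 123.81

123.81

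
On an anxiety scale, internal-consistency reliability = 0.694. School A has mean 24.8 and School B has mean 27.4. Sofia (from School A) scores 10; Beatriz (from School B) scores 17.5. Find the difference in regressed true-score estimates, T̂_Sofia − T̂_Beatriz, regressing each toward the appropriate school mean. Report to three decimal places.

T̂_Sofia = 0.694(10) + 0.306(24.8) = 14.52880
T̂_Beatriz = 0.694(17.5) + 0.306(27.4) = 20.52940
Difference = 14.52880 − 20.52940 = -6.00060

-6.001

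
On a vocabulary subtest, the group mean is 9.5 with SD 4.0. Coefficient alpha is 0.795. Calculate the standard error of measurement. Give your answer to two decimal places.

SEM = SD · √(1 − ρ) = 4.0 × √0.205 = 4.0 × 0.4528 = 1.811

1.81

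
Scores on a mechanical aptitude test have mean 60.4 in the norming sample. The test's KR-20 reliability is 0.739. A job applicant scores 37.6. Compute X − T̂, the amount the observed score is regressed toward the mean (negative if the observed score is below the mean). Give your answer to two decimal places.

Weight the observed score by reliability and the mean by (1 − reliability): T̂ = 0.739·37.6 + 0.261·60.4 = 27.7864 + 15.7644 = 43.5508.
X − T̂ = 37.6 − 43.551 = -5.951 → -5.95

-5.95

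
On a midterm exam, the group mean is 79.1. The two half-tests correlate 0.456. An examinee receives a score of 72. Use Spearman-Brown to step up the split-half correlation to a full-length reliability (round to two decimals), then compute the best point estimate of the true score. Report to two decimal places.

74.63

Spearman-Brown: ρ = 2r/(1 + r) = 2(0.456)/(1 + 0.456) = 0.9120/1.456 = 0.6264 → 0.63
T̂ = 0.63(72) + 0.37(79.1) = 45.36 + 29.267 = 74.627 → 74.63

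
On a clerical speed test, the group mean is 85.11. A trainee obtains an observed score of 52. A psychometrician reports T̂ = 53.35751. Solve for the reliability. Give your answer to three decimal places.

0.959

T̂ = ρX + (1 − ρ)μ  ⇒  T̂ − μ = ρ(X − μ)
ρ = (T̂ − μ)/(X − μ) = (53.35751 − 85.11) / (52 − 85.11) = -31.75249 / -33.11 = 0.95900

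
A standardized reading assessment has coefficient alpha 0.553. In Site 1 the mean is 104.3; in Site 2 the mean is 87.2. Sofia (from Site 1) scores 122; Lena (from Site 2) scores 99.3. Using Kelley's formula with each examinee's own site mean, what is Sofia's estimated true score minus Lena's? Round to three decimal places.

20.197

T̂_Sofia = 0.553(122) + 0.447(104.3) = 114.08810
T̂_Lena = 0.553(99.3) + 0.447(87.2) = 93.89130
Difference = 114.08810 − 93.89130 = 20.19680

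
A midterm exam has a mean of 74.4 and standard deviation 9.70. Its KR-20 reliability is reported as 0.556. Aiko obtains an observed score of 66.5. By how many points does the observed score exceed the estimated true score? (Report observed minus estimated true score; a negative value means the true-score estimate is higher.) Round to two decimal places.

T̂ = 0.556(66.5) + 0.444(74.4) = 36.9740 + 33.0336 = 70.0076 → 70.008
X − T̂ = 66.5 − 70.008 = -3.508 → -3.51

-3.51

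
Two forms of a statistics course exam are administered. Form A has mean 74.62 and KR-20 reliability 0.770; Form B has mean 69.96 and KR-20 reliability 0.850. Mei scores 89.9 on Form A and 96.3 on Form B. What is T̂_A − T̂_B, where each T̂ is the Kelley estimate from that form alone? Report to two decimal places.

T̂_A = 0.770(89.9) + 0.230(74.62) = 86.3856
T̂_B = 0.850(96.3) + 0.150(69.96) = 92.3490
T̂_A − T̂_B = -5.9634

-5.96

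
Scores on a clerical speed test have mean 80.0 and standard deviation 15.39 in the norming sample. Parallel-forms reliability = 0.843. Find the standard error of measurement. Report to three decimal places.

6.098

SEM = SD · √(1 − ρ) = 15.39 × √0.157 = 15.39 × 0.3962 = 6.0980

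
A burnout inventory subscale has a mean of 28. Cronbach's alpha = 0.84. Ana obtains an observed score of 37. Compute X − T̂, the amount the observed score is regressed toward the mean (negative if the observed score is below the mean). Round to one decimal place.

Regress the observed score toward the mean by the unreliability: T̂ = 0.84·37 + 0.16·28 = 31.08 + 4.48 = 35.560.
X − T̂ = 37 − 35.56 = 1.44 → 1.4

1.4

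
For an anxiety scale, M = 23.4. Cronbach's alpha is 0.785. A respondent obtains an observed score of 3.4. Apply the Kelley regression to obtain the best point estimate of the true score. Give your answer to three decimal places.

Weight the observed score by reliability and the mean by (1 − reliability): T̂ = 0.785·3.4 + 0.215·23.4 = 2.6690 + 5.0310 = 7.7000.

7.700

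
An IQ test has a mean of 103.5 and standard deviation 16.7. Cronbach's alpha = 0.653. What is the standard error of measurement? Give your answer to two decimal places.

SEM = SD · √(1 − ρ) = 16.7 × √0.347 = 16.7 × 0.5891 = 9.837

9.84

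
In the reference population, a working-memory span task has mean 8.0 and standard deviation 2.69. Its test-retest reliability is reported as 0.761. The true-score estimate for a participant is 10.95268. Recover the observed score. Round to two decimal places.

T̂ = ρX + (1 − ρ)μ  ⇒  X = (T̂ − (1 − ρ)μ) / ρ
X = (10.95268 − 0.239 × 8.0) / 0.761 = (10.95268 − 1.9120) / 0.761 = 9.04068 / 0.761 = 11.8800

11.88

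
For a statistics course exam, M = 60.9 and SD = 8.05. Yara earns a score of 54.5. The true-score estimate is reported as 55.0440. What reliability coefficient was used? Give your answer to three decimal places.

T̂ = ρX + (1 − ρ)μ  ⇒  T̂ − μ = ρ(X − μ)
ρ = (T̂ − μ)/(X − μ) = (55.0440 − 60.9) / (54.5 − 60.9) = -5.8560 / -6.4 = 0.91500

0.915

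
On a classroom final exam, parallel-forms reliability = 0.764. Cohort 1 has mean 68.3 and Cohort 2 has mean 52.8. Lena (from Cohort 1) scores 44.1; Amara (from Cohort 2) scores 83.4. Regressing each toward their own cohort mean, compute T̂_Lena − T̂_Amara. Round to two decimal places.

T̂_Lena = 0.764(44.1) + 0.236(68.3) = 49.8112
T̂_Amara = 0.764(83.4) + 0.236(52.8) = 76.1784
Difference = 49.8112 − 76.1784 = -26.3672

-26.37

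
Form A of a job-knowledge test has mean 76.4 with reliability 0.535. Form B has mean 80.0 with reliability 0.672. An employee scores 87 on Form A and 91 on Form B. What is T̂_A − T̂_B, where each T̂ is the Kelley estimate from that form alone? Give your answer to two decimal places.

T̂_A = 0.535(87) + 0.465(76.4) = 82.0710
T̂_B = 0.672(91) + 0.328(80.0) = 87.3920
T̂_A − T̂_B = -5.3210

-5.32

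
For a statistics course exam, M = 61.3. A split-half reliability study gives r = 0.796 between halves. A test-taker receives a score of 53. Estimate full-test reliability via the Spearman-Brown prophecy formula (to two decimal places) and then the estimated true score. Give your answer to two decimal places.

53.91

Spearman-Brown: ρ = 2r/(1 + r) = 2(0.796)/(1 + 0.796) = 1.5920/1.796 = 0.8864 → 0.89
T̂ = 0.89(53) + 0.11(61.3) = 47.17 + 6.743 = 53.913 → 53.91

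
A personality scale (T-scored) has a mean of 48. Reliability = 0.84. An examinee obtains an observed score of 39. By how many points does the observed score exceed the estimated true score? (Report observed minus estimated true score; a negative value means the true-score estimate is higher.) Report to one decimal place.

T̂ = 0.84(39) + 0.16(48) = 32.76 + 7.68 = 40.440 → 40.44
X − T̂ = 39 − 40.44 = -1.44 → -1.4

-1.4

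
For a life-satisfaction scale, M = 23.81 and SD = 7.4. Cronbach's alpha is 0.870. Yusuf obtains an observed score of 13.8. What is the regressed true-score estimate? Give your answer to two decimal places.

15.10

T̂ = ρX + (1 − ρ)μ
  = 0.870 × 13.8 + 0.130 × 23.81
  = 12.0060 + 3.09530
  = 15.101
  ≈ 15.10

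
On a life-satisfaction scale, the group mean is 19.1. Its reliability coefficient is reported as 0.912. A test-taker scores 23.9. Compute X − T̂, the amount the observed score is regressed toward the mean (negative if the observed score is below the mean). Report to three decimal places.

0.422

T̂ = 0.912(23.9) + 0.088(19.1) = 21.7968 + 1.6808 = 23.47760 → 23.4776
X − T̂ = 23.9 − 23.4776 = 0.4224 → 0.422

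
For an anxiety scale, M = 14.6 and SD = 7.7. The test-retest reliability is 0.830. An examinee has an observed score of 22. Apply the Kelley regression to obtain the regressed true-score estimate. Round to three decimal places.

T̂ = ρX + (1 − ρ)μ
  = 0.830 × 22 + 0.170 × 14.6
  = 18.260 + 2.4820
  = 20.7420
  ≈ 20.742

20.742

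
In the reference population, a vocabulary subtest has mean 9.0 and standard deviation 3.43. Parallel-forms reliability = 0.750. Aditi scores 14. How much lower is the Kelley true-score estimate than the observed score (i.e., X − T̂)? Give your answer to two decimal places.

1.25

T̂ = ρX + (1 − ρ)μ
  = 0.750 × 14 + 0.250 × 9.0
  = 10.500 + 2.2500
  = 12.7500
  ≈ 12.750
X − T̂ = 14 − 12.750 = 1.250 → 1.25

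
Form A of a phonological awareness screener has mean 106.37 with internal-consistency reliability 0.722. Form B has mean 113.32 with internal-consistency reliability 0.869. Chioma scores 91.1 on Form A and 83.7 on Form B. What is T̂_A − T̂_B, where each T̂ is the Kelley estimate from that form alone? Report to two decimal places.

T̂_A = 0.722(91.1) + 0.278(106.37) = 95.3451
T̂_B = 0.869(83.7) + 0.131(113.32) = 87.5802
T̂_A − T̂_B = 7.7648

7.76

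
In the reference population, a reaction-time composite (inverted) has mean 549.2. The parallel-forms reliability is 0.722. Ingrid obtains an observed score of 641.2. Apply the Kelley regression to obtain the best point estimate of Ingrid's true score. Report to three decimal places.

Kelley's formula gives T̂ = 0.722·641.2 + 0.278·549.2 = 462.9464 + 152.6776 = 615.6240.

615.624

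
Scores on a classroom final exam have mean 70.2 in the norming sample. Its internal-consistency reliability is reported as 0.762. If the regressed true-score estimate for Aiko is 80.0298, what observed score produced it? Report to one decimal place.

83.1

T̂ = ρX + (1 − ρ)μ  ⇒  X = (T̂ − (1 − ρ)μ) / ρ
X = (80.0298 − 0.238 × 70.2) / 0.762 = (80.0298 − 16.7076) / 0.762 = 63.3222 / 0.762 = 83.100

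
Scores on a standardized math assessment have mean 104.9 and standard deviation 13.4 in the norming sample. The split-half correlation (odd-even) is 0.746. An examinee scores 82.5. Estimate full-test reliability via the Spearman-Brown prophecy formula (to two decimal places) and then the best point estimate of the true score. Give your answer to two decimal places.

85.86

Spearman-Brown: ρ = 2r/(1 + r) = 2(0.746)/(1 + 0.746) = 1.4920/1.746 = 0.8545 → 0.85
Weight the observed score by reliability and the mean by (1 − reliability): T̂ = 0.85·82.5 + 0.15·104.9 = 70.125 + 15.735 = 85.860.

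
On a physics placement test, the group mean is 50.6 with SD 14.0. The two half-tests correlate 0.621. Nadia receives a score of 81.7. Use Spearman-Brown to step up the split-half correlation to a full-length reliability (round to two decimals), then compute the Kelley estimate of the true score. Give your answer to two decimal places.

74.55

Spearman-Brown: ρ = 2r/(1 + r) = 2(0.621)/(1 + 0.621) = 1.2420/1.621 = 0.7662 → 0.77
T̂ = 0.77(81.7) + 0.23(50.6) = 62.909 + 11.638 = 74.547 → 74.55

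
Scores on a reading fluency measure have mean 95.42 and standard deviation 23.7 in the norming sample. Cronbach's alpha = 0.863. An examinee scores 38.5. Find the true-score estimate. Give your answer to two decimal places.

46.30

T̂ = 0.863(38.5) + 0.137(95.42) = 33.2255 + 13.07254 = 46.298 → 46.30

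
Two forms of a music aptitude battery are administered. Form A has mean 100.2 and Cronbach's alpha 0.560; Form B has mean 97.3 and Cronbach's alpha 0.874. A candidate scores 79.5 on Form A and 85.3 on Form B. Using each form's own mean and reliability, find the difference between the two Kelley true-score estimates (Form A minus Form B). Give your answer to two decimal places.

T̂_A = 0.560(79.5) + 0.440(100.2) = 88.6080
T̂_B = 0.874(85.3) + 0.126(97.3) = 86.8120
T̂_A − T̂_B = 1.7960

1.80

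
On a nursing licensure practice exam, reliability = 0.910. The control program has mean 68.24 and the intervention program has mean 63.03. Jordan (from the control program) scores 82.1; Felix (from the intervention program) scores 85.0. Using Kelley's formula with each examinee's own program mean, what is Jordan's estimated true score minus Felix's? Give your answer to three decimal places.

T̂_Jordan = 0.910(82.1) + 0.090(68.24) = 80.85260
T̂_Felix = 0.910(85.0) + 0.090(63.03) = 83.02270
Difference = 80.85260 − 83.02270 = -2.17010

-2.170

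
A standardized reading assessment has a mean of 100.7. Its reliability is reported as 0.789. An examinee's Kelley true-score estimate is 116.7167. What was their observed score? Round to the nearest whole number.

T̂ = ρX + (1 − ρ)μ  ⇒  X = (T̂ − (1 − ρ)μ) / ρ
X = (116.7167 − 0.211 × 100.7) / 0.789 = (116.7167 − 21.2477) / 0.789 = 95.4690 / 0.789 = 121.00

121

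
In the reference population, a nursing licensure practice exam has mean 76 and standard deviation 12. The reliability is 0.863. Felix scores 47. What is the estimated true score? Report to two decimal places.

T̂ = 0.863(47) + 0.137(76) = 40.561 + 10.412 = 50.973 → 50.97

50.97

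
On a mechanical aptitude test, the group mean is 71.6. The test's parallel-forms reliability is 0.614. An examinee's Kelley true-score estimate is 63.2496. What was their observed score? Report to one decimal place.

58.0

T̂ = ρX + (1 − ρ)μ  ⇒  X = (T̂ − (1 − ρ)μ) / ρ
X = (63.2496 − 0.386 × 71.6) / 0.614 = (63.2496 − 27.6376) / 0.614 = 35.6120 / 0.614 = 58.000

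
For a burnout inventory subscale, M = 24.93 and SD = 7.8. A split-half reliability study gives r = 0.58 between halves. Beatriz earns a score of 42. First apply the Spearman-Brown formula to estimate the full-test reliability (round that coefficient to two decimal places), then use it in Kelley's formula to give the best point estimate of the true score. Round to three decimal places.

37.391

Spearman-Brown: ρ = 2r/(1 + r) = 2(0.58)/(1 + 0.58) = 1.160/1.58 = 0.7342 → 0.73
T̂ = 0.73(42) + 0.27(24.93) = 30.66 + 6.7311 = 37.3911 → 37.391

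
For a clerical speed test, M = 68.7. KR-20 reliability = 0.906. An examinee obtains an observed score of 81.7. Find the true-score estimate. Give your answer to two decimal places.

80.48

T̂ = 0.906(81.7) + 0.094(68.7) = 74.0202 + 6.4578 = 80.478 → 80.48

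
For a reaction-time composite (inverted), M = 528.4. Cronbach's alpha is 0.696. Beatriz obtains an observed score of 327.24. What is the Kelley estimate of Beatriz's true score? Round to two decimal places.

T̂ = 0.696(327.24) + 0.304(528.4) = 227.75904 + 160.6336 = 388.393 → 388.39

388.39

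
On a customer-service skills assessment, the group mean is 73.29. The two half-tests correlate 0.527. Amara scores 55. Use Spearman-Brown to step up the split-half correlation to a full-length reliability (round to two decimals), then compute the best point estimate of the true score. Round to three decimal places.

60.670

Spearman-Brown: ρ = 2r/(1 + r) = 2(0.527)/(1 + 0.527) = 1.0540/1.527 = 0.6902 → 0.69
T̂ = ρX + (1 − ρ)μ
  = 0.69 × 55 + 0.31 × 73.29
  = 37.95 + 22.7199
  = 60.6699
  ≈ 60.670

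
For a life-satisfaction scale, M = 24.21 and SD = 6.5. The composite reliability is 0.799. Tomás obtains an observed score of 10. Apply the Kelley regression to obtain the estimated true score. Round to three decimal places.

12.856

T̂ = 0.799(10) + 0.201(24.21) = 7.990 + 4.86621 = 12.8562 → 12.856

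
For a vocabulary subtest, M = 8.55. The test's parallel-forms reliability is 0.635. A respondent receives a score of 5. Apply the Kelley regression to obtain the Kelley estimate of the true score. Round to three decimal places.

6.296

T̂ = ρX + (1 − ρ)μ
  = 0.635 × 5 + 0.365 × 8.55
  = 3.175 + 3.12075
  = 6.2957
  ≈ 6.296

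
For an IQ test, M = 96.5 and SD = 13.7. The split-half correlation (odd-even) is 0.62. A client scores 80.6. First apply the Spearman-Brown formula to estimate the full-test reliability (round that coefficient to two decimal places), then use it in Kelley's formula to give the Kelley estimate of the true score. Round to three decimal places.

Spearman-Brown: ρ = 2r/(1 + r) = 2(0.62)/(1 + 0.62) = 1.240/1.62 = 0.7654 → 0.77
Regress the observed score toward the mean by the unreliability: T̂ = 0.77·80.6 + 0.23·96.5 = 62.062 + 22.195 = 84.2570.

84.257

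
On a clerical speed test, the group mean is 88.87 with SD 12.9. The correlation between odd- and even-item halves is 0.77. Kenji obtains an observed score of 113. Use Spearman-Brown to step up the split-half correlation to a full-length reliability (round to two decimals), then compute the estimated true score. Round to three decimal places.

Spearman-Brown: ρ = 2r/(1 + r) = 2(0.77)/(1 + 0.77) = 1.540/1.77 = 0.8701 → 0.87
Regress the observed score toward the mean by the unreliability: T̂ = 0.87·113 + 0.13·88.87 = 98.31 + 11.5531 = 109.8631.

109.863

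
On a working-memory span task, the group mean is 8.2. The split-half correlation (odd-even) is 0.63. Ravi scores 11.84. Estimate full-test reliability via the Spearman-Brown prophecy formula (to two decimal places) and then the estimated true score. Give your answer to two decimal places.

Spearman-Brown: ρ = 2r/(1 + r) = 2(0.63)/(1 + 0.63) = 1.260/1.63 = 0.7730 → 0.77
Weight the observed score by reliability and the mean by (1 − reliability): T̂ = 0.77·11.84 + 0.23·8.2 = 9.1168 + 1.886 = 11.003.

11.00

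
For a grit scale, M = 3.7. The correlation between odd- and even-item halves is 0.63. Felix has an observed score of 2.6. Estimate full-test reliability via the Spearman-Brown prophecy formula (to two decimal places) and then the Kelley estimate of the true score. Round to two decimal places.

Spearman-Brown: ρ = 2r/(1 + r) = 2(0.63)/(1 + 0.63) = 1.260/1.63 = 0.7730 → 0.77
Regress the observed score toward the mean by the unreliability: T̂ = 0.77·2.6 + 0.23·3.7 = 2.002 + 0.851 = 2.853.

2.85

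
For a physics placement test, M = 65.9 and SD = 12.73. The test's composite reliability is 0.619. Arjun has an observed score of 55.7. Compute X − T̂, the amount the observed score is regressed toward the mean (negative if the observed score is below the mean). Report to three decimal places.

-3.886

Kelley's formula gives T̂ = 0.619·55.7 + 0.381·65.9 = 34.4783 + 25.1079 = 59.58620.
X − T̂ = 55.7 − 59.5862 = -3.8862 → -3.886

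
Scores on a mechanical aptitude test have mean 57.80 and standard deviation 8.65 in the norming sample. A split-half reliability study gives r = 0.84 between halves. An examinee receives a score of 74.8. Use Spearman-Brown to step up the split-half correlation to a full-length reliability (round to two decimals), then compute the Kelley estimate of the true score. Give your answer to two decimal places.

73.27

Spearman-Brown: ρ = 2r/(1 + r) = 2(0.84)/(1 + 0.84) = 1.680/1.84 = 0.9130 → 0.91
Regress the observed score toward the mean by the unreliability: T̂ = 0.91·74.8 + 0.09·57.80 = 68.068 + 5.2020 = 73.270.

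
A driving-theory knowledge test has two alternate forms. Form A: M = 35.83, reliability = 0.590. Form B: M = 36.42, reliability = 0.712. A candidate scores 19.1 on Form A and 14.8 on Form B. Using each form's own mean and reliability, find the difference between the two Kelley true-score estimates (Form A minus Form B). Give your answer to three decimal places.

4.933

T̂_A = 0.590(19.1) + 0.410(35.83) = 25.95930
T̂_B = 0.712(14.8) + 0.288(36.42) = 21.02656
T̂_A − T̂_B = 4.93274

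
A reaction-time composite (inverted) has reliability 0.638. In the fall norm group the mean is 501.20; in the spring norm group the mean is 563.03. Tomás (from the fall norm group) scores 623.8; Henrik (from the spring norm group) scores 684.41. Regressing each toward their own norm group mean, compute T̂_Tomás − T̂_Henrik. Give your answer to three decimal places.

-61.052

T̂_Tomás = 0.638(623.8) + 0.362(501.20) = 579.41880
T̂_Henrik = 0.638(684.41) + 0.362(563.03) = 640.47044
Difference = 579.41880 − 640.47044 = -61.05164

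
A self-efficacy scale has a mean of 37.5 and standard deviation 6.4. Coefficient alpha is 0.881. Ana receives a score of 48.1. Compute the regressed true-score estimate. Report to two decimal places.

46.84

T̂ = ρX + (1 − ρ)μ
  = 0.881 × 48.1 + 0.119 × 37.5
  = 42.3761 + 4.4625
  = 46.839
  ≈ 46.84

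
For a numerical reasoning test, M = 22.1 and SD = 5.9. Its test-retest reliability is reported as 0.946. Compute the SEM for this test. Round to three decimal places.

SEM = SD · √(1 − ρ) = 5.9 × √0.054 = 5.9 × 0.2324 = 1.3710

1.371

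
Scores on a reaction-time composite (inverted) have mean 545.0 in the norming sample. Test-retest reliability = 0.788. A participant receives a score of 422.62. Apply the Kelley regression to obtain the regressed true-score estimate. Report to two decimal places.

448.56

T̂ = 0.788(422.62) + 0.212(545.0) = 333.02456 + 115.5400 = 448.565 → 448.56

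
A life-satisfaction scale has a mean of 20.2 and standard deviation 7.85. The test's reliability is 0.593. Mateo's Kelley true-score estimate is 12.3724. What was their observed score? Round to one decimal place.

7.0

T̂ = ρX + (1 − ρ)μ  ⇒  X = (T̂ − (1 − ρ)μ) / ρ
X = (12.3724 − 0.407 × 20.2) / 0.593 = (12.3724 − 8.2214) / 0.593 = 4.1510 / 0.593 = 7.000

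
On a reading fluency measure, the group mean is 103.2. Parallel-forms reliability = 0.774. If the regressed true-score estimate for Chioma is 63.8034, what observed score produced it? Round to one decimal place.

T̂ = ρX + (1 − ρ)μ  ⇒  X = (T̂ − (1 − ρ)μ) / ρ
X = (63.8034 − 0.226 × 103.2) / 0.774 = (63.8034 − 23.3232) / 0.774 = 40.4802 / 0.774 = 52.300

52.3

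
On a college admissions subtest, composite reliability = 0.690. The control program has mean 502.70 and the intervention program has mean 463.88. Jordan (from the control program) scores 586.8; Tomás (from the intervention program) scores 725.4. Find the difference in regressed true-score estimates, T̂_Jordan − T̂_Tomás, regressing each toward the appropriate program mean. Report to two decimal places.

-83.60

T̂_Jordan = 0.690(586.8) + 0.310(502.70) = 560.7290
T̂_Tomás = 0.690(725.4) + 0.310(463.88) = 644.3288
Difference = 560.7290 − 644.3288 = -83.5998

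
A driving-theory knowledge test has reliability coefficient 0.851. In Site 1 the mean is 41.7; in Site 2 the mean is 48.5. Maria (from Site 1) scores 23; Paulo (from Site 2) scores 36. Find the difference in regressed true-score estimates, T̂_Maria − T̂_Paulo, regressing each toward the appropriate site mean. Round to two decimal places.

-12.08

T̂_Maria = 0.851(23) + 0.149(41.7) = 25.7863
T̂_Paulo = 0.851(36) + 0.149(48.5) = 37.8625
Difference = 25.7863 − 37.8625 = -12.0762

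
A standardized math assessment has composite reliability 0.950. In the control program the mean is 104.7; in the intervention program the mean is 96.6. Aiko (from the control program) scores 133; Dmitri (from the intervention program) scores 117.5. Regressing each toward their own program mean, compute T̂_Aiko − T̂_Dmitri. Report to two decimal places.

15.13

T̂_Aiko = 0.950(133) + 0.050(104.7) = 131.5850
T̂_Dmitri = 0.950(117.5) + 0.050(96.6) = 116.4550
Difference = 131.5850 − 116.4550 = 15.1300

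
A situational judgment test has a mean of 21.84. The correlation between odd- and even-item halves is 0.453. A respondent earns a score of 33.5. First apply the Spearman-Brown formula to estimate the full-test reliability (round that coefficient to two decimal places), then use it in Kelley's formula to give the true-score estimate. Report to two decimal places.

Spearman-Brown: ρ = 2r/(1 + r) = 2(0.453)/(1 + 0.453) = 0.9060/1.453 = 0.6235 → 0.62
Regress the observed score toward the mean by the unreliability: T̂ = 0.62·33.5 + 0.38·21.84 = 20.770 + 8.2992 = 29.069.

29.07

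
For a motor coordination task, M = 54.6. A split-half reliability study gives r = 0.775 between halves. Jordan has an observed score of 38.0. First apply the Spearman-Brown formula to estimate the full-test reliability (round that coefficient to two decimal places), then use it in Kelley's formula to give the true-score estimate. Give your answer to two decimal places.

Spearman-Brown: ρ = 2r/(1 + r) = 2(0.775)/(1 + 0.775) = 1.5500/1.775 = 0.8732 → 0.87
T̂ = 0.87(38.0) + 0.13(54.6) = 33.060 + 7.098 = 40.158 → 40.16

40.16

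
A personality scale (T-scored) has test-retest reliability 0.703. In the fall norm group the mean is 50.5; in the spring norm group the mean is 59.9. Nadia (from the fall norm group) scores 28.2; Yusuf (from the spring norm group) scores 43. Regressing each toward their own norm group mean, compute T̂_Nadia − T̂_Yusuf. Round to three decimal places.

-13.196

T̂_Nadia = 0.703(28.2) + 0.297(50.5) = 34.82310
T̂_Yusuf = 0.703(43) + 0.297(59.9) = 48.01930
Difference = 34.82310 − 48.01930 = -13.19620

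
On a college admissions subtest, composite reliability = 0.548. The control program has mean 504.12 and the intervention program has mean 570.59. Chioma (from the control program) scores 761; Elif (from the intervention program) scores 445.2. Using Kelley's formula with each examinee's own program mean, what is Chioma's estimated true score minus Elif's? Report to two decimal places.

143.01

T̂_Chioma = 0.548(761) + 0.452(504.12) = 644.8902
T̂_Elif = 0.548(445.2) + 0.452(570.59) = 501.8763
Difference = 644.8902 − 501.8763 = 143.0140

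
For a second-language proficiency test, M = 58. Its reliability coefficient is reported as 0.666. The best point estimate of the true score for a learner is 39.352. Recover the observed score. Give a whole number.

30

T̂ = ρX + (1 − ρ)μ  ⇒  X = (T̂ − (1 − ρ)μ) / ρ
X = (39.352 − 0.334 × 58) / 0.666 = (39.352 − 19.372) / 0.666 = 19.980 / 0.666 = 30.00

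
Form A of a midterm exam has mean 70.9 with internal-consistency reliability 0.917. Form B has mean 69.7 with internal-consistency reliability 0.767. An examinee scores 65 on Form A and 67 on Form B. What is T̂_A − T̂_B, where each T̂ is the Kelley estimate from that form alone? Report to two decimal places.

T̂_A = 0.917(65) + 0.083(70.9) = 65.4897
T̂_B = 0.767(67) + 0.233(69.7) = 67.6291
T̂_A − T̂_B = -2.1394

-2.14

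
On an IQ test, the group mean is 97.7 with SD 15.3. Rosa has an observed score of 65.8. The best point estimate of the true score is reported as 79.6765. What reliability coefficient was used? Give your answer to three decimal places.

T̂ = ρX + (1 − ρ)μ  ⇒  T̂ − μ = ρ(X − μ)
ρ = (T̂ − μ)/(X − μ) = (79.6765 − 97.7) / (65.8 − 97.7) = -18.0235 / -31.9 = 0.56500

0.565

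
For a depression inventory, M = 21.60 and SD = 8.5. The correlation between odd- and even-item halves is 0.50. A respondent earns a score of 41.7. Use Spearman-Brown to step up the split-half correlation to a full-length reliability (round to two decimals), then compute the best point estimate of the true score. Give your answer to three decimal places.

35.067

Spearman-Brown: ρ = 2r/(1 + r) = 2(0.50)/(1 + 0.50) = 1.000/1.50 = 0.6667 → 0.67
T̂ = ρX + (1 − ρ)μ
  = 0.67 × 41.7 + 0.33 × 21.60
  = 27.939 + 7.1280
  = 35.0670
  ≈ 35.067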